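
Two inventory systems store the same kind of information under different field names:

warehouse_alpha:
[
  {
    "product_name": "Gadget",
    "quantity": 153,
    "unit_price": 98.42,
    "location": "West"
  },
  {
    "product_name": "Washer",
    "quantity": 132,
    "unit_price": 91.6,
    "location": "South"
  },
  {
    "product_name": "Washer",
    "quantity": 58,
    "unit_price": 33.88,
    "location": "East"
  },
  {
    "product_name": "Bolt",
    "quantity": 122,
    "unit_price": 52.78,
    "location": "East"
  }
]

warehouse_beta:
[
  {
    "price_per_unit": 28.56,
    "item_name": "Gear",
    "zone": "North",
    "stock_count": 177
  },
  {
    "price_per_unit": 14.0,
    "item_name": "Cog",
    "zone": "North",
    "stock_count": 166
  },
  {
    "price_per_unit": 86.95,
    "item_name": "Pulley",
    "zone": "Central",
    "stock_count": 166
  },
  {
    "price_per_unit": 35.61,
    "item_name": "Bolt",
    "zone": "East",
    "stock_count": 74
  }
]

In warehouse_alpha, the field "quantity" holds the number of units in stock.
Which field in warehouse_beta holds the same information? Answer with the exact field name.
stock_count

In warehouse_alpha, "quantity" holds the number of units in stock.
The fields in warehouse_beta are: "price_per_unit", "item_name", "zone", "stock_count".
"stock_count" is the match: the name refers to the same concept and its values are whole-number counts (e.g. 177, 166).
The other fields ("price_per_unit", "item_name", "zone") hold different kinds of data.

So "quantity" in warehouse_alpha corresponds to "stock_count" in warehouse_beta.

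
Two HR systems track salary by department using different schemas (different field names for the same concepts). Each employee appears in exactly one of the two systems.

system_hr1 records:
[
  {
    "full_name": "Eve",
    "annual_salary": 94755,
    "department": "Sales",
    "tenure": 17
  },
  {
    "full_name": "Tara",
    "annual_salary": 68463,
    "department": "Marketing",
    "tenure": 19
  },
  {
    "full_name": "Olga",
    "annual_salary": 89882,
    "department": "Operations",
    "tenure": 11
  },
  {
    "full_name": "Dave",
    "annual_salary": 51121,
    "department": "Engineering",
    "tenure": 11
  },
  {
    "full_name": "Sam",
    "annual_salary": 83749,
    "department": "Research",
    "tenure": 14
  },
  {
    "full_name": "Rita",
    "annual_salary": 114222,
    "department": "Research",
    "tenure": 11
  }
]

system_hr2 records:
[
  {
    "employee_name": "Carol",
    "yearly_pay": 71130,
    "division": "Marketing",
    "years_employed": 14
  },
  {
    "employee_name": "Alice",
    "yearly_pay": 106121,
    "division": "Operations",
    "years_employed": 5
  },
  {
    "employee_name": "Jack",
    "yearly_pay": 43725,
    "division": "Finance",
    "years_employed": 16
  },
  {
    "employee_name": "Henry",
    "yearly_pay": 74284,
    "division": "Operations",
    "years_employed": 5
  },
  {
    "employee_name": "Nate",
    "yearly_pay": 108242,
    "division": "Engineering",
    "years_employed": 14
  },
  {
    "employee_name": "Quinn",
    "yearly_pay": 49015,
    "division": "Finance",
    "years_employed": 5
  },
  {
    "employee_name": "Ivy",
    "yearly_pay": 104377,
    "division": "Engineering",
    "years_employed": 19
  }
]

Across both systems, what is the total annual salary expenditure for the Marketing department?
139593

Schema mappings:
- "department" (system_hr1) = "division" (system_hr2) = department
- "annual_salary" (system_hr1) = "yearly_pay" (system_hr2) = salary

Marketing salaries from system_hr1: 68463
Marketing salaries from system_hr2: 71130

Total: 68463 + 71130 = 139593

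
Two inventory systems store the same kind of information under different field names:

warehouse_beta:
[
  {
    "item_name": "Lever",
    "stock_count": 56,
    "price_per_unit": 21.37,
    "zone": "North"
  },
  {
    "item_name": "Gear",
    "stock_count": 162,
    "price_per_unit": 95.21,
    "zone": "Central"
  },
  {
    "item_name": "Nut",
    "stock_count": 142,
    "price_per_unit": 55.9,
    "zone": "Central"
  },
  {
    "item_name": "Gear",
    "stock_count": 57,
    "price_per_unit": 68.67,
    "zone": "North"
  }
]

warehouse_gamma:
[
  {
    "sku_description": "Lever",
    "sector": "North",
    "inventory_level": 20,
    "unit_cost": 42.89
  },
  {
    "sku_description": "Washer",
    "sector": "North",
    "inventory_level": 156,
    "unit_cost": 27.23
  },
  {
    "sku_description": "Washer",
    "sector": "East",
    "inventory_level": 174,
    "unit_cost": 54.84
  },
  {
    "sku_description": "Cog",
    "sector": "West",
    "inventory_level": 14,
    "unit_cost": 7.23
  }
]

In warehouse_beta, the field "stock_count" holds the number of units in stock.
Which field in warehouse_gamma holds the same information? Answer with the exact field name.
inventory_level

In warehouse_beta, "stock_count" holds the number of units in stock.
The fields in warehouse_gamma are: "sku_description", "sector", "inventory_level", "unit_cost".
"inventory_level" is the match: the name refers to the same concept and its values are whole-number counts (e.g. 20, 156).
The other fields ("sku_description", "sector", "unit_cost") hold different kinds of data.

So "stock_count" in warehouse_beta corresponds to "inventory_level" in warehouse_gamma.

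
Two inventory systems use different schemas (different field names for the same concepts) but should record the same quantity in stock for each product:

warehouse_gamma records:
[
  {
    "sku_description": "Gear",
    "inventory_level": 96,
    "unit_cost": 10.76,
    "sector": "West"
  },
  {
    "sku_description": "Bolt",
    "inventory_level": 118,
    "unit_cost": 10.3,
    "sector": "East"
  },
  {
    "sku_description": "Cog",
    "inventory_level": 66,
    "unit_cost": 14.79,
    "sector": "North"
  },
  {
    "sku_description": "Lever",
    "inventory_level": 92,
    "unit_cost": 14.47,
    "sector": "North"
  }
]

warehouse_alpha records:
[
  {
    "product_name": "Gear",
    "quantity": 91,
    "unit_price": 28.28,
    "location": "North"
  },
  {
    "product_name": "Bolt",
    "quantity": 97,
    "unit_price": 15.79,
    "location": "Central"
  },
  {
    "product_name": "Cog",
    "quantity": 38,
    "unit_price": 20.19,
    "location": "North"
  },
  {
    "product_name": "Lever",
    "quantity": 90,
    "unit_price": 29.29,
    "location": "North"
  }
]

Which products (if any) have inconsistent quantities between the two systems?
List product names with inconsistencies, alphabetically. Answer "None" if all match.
Bolt, Cog, Gear, Lever

Schema mappings:
- "sku_description" (warehouse_gamma) = "product_name" (warehouse_alpha) = product name
- "inventory_level" (warehouse_gamma) = "quantity" (warehouse_alpha) = quantity

Comparison:
  Gear: 96 vs 91 - MISMATCH
  Bolt: 118 vs 97 - MISMATCH
  Cog: 66 vs 38 - MISMATCH
  Lever: 92 vs 90 - MISMATCH

Products with inconsistencies: Bolt, Cog, Gear, Lever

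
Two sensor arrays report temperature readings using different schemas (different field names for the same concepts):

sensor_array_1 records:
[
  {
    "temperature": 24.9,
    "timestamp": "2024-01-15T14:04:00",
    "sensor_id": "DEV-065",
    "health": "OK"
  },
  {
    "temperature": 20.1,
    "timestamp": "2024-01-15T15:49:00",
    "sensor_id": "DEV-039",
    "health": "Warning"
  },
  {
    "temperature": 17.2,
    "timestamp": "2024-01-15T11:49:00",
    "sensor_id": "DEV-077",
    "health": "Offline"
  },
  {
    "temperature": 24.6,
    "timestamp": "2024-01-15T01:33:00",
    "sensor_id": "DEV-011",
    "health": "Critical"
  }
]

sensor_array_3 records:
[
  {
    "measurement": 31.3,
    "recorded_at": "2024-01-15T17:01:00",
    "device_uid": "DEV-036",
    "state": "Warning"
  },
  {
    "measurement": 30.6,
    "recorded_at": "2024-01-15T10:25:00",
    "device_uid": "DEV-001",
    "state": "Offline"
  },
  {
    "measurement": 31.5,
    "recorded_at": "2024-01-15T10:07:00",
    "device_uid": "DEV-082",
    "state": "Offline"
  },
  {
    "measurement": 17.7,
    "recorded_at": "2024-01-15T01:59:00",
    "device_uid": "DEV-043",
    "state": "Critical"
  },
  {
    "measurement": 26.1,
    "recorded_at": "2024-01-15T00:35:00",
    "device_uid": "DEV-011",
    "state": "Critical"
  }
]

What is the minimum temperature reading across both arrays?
17.2

Schema mapping: "temperature" (sensor_array_1) = "measurement" (sensor_array_3) = temperature reading

Minimum in sensor_array_1: 17.2
Minimum in sensor_array_3: 17.7

Overall minimum: min(17.2, 17.7) = 17.2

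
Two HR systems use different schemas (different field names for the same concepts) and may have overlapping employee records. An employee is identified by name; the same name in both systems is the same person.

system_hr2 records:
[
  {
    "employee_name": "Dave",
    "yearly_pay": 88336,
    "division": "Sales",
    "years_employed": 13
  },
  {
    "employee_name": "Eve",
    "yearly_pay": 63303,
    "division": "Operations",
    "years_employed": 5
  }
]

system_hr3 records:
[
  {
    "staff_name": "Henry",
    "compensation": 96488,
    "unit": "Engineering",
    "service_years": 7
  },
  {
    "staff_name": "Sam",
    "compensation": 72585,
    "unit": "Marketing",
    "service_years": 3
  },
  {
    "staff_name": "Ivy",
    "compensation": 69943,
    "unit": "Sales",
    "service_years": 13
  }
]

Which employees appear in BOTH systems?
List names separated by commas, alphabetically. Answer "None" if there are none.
None

Schema mapping: "employee_name" (system_hr2) = "staff_name" (system_hr3) = employee name

Names in system_hr2: ['Dave', 'Eve']
Names in system_hr3: ['Henry', 'Ivy', 'Sam']

Intersection: None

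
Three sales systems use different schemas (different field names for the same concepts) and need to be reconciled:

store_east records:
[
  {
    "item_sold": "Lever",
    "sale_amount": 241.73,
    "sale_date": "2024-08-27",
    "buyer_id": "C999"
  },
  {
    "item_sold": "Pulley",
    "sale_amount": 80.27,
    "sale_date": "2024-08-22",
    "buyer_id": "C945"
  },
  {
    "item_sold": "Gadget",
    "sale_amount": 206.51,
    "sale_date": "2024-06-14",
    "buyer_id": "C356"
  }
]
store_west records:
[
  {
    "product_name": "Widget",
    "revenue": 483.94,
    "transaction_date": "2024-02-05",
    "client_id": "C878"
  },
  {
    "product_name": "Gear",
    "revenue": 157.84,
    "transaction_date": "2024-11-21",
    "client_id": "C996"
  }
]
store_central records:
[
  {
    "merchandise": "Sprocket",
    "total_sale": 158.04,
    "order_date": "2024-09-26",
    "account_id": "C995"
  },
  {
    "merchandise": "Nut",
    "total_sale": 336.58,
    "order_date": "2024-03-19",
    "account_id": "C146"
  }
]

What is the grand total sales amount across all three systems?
1664.91

Schema reconciliation - all amount fields map to sale amount:

store_east (sale_amount): 528.51
store_west (revenue): 641.78
store_central (total_sale): 494.62

Grand total: 1664.91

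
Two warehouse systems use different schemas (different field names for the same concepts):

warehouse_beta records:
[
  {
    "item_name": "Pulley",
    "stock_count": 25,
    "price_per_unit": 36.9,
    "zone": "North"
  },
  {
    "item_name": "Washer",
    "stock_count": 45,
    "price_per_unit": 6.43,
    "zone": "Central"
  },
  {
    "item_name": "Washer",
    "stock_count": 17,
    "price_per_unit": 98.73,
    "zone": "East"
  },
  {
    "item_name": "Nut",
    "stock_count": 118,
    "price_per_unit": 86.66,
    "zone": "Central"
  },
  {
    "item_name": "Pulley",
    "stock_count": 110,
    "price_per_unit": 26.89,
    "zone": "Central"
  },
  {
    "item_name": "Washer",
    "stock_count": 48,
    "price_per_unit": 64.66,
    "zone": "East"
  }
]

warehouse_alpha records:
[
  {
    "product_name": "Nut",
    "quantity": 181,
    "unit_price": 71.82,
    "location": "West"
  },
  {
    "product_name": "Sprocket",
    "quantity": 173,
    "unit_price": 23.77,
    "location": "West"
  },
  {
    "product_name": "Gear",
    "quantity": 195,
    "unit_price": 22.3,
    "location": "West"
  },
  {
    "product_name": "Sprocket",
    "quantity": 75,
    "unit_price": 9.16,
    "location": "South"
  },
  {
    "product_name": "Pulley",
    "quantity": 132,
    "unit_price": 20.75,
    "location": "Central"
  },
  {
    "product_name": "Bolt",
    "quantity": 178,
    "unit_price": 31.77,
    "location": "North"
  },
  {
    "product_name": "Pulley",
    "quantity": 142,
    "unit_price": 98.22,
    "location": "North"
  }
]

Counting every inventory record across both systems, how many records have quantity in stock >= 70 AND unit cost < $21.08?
2

Schema mappings:
- "stock_count" (warehouse_beta) = "quantity" (warehouse_alpha) = quantity
- "price_per_unit" (warehouse_beta) = "unit_price" (warehouse_alpha) = unit cost

Records meeting both conditions in warehouse_beta: 0
Records meeting both conditions in warehouse_alpha: 2

Total: 0 + 2 = 2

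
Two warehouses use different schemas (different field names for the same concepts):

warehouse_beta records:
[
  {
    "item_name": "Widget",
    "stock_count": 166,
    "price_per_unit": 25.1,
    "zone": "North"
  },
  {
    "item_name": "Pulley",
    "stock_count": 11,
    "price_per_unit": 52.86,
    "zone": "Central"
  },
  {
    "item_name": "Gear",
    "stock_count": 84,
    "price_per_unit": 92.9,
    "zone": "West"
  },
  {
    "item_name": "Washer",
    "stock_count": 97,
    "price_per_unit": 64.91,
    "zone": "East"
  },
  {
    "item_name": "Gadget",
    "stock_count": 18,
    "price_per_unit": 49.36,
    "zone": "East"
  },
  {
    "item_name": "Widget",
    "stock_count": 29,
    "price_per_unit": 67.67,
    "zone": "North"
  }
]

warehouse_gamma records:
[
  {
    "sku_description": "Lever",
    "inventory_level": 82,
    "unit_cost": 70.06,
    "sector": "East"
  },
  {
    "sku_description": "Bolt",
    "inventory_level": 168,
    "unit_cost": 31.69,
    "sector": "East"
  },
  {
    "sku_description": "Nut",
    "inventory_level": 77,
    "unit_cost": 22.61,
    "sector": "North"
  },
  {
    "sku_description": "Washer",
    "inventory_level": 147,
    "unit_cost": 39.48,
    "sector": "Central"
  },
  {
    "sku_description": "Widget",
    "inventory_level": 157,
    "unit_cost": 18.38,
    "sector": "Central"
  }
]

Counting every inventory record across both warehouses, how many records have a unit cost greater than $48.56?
6

Schema mapping: "price_per_unit" (warehouse_beta) = "unit_cost" (warehouse_gamma) = unit cost

Records > $48.56 in warehouse_beta: 5
Records > $48.56 in warehouse_gamma: 1

Total count: 5 + 1 = 6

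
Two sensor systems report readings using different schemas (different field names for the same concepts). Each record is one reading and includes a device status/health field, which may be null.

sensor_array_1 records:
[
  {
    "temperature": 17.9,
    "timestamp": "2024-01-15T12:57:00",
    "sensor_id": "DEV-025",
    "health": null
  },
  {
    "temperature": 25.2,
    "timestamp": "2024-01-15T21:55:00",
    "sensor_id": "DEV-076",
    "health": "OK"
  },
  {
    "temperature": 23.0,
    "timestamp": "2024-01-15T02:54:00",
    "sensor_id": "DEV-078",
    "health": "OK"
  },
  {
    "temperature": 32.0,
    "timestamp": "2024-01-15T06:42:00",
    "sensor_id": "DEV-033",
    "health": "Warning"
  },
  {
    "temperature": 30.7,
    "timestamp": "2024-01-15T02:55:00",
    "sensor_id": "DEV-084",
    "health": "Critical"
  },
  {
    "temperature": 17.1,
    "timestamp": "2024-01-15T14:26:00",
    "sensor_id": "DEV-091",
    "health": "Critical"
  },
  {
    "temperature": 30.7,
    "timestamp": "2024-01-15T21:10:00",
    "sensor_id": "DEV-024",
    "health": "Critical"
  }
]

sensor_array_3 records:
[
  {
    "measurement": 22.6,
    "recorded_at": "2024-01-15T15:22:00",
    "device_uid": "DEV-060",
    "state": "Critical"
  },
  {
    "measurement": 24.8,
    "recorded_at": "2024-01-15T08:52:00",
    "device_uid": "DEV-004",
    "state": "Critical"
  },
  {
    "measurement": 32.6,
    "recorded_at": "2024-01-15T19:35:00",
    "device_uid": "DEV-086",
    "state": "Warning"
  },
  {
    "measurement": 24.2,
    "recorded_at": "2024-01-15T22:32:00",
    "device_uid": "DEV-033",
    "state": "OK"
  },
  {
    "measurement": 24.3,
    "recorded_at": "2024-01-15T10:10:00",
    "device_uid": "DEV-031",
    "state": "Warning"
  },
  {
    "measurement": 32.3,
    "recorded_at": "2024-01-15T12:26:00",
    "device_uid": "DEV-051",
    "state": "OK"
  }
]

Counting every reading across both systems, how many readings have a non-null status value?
12

Schema mapping: "health" (sensor_array_1) = "state" (sensor_array_3) = status

Non-null in sensor_array_1: 6
Non-null in sensor_array_3: 6

Total non-null: 6 + 6 = 12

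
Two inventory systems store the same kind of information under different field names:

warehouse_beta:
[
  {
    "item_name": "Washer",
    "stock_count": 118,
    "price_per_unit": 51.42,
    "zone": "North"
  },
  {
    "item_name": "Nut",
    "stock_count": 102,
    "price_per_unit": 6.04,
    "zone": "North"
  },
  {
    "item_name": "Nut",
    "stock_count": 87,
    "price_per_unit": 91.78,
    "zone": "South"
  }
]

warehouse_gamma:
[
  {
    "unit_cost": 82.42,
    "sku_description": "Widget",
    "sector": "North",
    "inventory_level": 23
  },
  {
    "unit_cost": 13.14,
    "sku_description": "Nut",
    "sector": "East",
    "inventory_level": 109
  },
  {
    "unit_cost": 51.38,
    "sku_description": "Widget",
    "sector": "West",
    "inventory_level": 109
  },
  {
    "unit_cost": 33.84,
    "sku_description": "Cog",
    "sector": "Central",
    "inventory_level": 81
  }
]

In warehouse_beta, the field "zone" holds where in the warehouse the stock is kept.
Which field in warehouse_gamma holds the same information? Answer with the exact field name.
sector

In warehouse_beta, "zone" holds where in the warehouse the stock is kept.
The fields in warehouse_gamma are: "unit_cost", "sku_description", "sector", "inventory_level".
"sector" is the match: the name refers to the same concept and its values are area labels (e.g. 'Central', 'East').
The other fields ("unit_cost", "sku_description", "inventory_level") hold different kinds of data.

So "zone" in warehouse_beta corresponds to "sector" in warehouse_gamma.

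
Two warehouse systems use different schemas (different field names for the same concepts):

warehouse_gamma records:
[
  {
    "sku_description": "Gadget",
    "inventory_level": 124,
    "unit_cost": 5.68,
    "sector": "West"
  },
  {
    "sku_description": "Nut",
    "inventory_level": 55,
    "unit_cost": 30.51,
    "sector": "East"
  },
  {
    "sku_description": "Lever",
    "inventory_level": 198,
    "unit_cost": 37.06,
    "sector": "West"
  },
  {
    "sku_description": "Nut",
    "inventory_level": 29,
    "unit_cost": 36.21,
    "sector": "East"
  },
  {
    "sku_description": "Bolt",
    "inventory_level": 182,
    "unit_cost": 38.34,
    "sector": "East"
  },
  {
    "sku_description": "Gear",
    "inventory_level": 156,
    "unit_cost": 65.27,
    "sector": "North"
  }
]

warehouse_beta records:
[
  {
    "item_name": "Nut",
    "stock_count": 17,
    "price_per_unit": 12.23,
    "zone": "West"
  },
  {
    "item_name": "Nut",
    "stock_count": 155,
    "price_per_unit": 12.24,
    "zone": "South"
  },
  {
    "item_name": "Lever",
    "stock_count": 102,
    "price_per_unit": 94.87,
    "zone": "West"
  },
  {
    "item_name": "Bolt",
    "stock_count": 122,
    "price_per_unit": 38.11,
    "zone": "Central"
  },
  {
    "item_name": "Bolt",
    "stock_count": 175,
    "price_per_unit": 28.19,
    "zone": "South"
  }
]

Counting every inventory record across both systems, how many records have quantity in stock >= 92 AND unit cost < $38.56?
6

Schema mappings:
- "inventory_level" (warehouse_gamma) = "stock_count" (warehouse_beta) = quantity
- "unit_cost" (warehouse_gamma) = "price_per_unit" (warehouse_beta) = unit cost

Records meeting both conditions in warehouse_gamma: 3
Records meeting both conditions in warehouse_beta: 3

Total: 3 + 3 = 6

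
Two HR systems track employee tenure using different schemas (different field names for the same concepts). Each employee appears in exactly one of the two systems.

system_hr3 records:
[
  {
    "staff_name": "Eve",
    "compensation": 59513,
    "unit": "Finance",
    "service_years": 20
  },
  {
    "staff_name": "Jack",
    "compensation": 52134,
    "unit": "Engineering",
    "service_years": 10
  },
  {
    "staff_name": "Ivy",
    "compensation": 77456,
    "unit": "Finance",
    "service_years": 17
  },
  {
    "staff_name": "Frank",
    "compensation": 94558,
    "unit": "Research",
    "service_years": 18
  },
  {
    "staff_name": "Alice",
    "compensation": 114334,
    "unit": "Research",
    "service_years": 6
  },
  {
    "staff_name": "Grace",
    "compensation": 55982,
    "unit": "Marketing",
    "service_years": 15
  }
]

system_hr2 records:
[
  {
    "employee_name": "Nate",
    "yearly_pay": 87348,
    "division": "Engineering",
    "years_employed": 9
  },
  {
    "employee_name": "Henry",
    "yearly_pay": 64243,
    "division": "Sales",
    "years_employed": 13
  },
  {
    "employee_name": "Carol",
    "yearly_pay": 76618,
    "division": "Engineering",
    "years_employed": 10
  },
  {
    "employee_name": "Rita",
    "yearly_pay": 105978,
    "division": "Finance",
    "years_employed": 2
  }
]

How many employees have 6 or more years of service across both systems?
9

Reconcile schemas: "service_years" (system_hr3) = "years_employed" (system_hr2) = years of service

From system_hr3: 6 employees with >= 6 years
From system_hr2: 3 employees with >= 6 years

Total: 6 + 3 = 9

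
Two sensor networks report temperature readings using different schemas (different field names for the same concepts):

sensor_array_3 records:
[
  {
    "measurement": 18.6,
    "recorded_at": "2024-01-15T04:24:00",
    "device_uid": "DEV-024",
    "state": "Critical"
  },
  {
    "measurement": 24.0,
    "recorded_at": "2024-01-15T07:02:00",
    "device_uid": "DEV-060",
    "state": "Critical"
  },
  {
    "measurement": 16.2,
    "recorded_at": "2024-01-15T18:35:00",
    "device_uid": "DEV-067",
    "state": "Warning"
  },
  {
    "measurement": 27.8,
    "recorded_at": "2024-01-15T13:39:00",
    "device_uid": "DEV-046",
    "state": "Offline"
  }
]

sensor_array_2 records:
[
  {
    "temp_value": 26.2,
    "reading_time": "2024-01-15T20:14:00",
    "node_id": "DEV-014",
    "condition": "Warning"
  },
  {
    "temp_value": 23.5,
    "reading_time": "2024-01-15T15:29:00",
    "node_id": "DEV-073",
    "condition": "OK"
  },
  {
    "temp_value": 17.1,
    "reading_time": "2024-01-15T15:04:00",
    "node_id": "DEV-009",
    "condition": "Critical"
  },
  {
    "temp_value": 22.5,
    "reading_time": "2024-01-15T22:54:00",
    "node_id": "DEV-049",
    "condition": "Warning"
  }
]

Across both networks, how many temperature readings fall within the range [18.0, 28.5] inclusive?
6

Schema mapping: "measurement" (sensor_array_3) = "temp_value" (sensor_array_2) = temperature

Readings in [18.0, 28.5] from sensor_array_3: 3
Readings in [18.0, 28.5] from sensor_array_2: 3

Total count: 3 + 3 = 6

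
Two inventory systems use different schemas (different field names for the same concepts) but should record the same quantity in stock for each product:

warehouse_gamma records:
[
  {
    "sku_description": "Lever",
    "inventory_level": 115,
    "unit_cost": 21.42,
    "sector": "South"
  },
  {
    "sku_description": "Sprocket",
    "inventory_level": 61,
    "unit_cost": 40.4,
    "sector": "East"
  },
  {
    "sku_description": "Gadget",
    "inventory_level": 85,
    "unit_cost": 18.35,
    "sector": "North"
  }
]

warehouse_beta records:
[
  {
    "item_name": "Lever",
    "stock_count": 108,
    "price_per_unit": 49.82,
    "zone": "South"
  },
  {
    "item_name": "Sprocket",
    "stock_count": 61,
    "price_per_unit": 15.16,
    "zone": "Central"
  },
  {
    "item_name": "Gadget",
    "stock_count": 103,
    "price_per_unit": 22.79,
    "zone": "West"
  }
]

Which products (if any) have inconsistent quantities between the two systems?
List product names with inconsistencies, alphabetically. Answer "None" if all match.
Gadget, Lever

Schema mappings:
- "sku_description" (warehouse_gamma) = "item_name" (warehouse_beta) = product name
- "inventory_level" (warehouse_gamma) = "stock_count" (warehouse_beta) = quantity

Comparison:
  Lever: 115 vs 108 - MISMATCH
  Sprocket: 61 vs 61 - MATCH
  Gadget: 85 vs 103 - MISMATCH

Products with inconsistencies: Gadget, Lever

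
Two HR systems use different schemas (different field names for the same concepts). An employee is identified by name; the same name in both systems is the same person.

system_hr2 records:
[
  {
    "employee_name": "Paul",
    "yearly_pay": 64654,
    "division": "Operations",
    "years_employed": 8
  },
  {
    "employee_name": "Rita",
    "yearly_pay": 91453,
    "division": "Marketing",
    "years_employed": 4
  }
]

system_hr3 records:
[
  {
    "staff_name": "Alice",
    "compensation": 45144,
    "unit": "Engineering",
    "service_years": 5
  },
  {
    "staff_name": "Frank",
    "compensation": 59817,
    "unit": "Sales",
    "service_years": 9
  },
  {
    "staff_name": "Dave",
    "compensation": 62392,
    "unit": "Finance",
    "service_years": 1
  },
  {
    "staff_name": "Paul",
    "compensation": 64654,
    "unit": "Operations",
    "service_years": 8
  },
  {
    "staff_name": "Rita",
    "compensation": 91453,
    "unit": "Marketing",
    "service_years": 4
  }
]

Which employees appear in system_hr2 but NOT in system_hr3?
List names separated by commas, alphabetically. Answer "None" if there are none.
None

Schema mapping: "employee_name" (system_hr2) = "staff_name" (system_hr3) = employee name

Names in system_hr2: ['Paul', 'Rita']
Names in system_hr3: ['Alice', 'Dave', 'Frank', 'Paul', 'Rita']

In system_hr2 but not system_hr3: None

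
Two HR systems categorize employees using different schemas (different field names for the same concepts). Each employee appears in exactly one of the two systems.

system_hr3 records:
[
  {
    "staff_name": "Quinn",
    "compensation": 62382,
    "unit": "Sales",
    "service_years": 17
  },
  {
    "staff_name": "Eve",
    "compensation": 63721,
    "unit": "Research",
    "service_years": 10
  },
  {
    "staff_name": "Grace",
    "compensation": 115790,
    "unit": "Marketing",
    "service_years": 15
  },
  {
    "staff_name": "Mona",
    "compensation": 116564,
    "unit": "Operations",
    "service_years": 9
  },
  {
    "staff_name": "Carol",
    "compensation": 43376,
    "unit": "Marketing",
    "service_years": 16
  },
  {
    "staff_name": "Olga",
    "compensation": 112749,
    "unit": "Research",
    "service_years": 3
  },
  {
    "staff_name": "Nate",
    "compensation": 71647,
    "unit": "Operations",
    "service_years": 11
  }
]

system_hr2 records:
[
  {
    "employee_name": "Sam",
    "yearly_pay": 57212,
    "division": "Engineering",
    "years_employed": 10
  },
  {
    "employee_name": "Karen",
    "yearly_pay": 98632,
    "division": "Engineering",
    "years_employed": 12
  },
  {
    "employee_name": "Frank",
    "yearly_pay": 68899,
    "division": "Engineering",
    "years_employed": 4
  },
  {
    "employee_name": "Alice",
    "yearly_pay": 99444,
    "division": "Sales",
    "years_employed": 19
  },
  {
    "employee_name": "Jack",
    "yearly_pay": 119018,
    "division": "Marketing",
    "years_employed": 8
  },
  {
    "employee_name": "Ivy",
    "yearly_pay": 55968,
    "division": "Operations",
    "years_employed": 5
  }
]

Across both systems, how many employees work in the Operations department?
3

Schema mapping: "unit" (system_hr3) = "division" (system_hr2) = department

Operations employees in system_hr3: 2
Operations employees in system_hr2: 1

Total in Operations: 2 + 1 = 3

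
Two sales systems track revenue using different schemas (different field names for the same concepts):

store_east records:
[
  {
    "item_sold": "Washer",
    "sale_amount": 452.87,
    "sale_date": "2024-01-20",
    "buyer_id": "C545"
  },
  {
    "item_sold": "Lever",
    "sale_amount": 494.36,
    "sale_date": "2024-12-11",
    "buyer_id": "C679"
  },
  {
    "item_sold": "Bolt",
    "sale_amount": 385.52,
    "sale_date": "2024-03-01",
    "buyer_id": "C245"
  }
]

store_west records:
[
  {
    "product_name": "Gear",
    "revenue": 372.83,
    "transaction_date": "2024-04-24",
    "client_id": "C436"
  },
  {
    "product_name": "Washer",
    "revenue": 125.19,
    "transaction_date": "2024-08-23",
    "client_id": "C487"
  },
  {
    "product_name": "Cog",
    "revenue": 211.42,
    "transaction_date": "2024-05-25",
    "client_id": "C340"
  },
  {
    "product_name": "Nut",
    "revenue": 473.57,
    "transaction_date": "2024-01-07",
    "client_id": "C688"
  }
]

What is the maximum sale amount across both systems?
494.36

Reconcile: "sale_amount" (store_east) = "revenue" (store_west) = sale amount

Maximum in store_east: 494.36
Maximum in store_west: 473.57

Overall maximum: max(494.36, 473.57) = 494.36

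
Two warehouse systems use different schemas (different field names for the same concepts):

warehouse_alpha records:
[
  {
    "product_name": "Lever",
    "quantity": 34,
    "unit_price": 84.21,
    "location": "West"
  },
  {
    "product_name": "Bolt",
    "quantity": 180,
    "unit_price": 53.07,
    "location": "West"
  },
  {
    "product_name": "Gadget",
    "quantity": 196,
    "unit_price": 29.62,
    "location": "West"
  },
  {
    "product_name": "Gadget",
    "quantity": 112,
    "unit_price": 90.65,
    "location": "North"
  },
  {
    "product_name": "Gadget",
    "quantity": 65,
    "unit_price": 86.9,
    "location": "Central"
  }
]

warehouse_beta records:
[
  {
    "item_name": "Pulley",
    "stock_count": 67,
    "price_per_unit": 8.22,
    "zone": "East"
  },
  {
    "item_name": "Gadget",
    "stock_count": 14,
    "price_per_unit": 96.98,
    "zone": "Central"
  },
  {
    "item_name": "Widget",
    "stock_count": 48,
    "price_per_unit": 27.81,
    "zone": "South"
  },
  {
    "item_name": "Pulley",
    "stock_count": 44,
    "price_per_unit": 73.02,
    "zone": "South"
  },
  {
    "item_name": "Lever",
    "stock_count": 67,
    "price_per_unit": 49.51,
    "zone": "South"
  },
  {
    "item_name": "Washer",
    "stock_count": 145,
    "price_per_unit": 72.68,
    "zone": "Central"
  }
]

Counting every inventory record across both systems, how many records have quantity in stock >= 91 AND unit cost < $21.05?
0

Schema mappings:
- "quantity" (warehouse_alpha) = "stock_count" (warehouse_beta) = quantity
- "unit_price" (warehouse_alpha) = "price_per_unit" (warehouse_beta) = unit cost

Records meeting both conditions in warehouse_alpha: 0
Records meeting both conditions in warehouse_beta: 0

Total: 0 + 0 = 0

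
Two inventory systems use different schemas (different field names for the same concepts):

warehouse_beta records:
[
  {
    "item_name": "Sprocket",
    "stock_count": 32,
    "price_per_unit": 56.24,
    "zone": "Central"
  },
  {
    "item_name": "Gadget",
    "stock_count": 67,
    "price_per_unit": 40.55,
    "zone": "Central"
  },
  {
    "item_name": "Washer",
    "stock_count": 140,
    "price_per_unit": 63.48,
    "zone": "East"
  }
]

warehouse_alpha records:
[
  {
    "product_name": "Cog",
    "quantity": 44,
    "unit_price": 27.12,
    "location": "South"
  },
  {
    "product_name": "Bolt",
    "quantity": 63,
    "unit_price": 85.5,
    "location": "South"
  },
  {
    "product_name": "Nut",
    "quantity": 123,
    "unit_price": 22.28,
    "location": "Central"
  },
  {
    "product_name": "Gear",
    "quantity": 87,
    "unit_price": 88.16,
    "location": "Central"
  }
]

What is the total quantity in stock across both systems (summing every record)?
556

To reconcile these schemas, identify the field holding the quantity in stock in each system:
1. In warehouse_beta it is "stock_count"
2. In warehouse_alpha it is "quantity"

From warehouse_beta: 32 + 67 + 140 = 239
From warehouse_alpha: 44 + 63 + 123 + 87 = 317

Total: 239 + 317 = 556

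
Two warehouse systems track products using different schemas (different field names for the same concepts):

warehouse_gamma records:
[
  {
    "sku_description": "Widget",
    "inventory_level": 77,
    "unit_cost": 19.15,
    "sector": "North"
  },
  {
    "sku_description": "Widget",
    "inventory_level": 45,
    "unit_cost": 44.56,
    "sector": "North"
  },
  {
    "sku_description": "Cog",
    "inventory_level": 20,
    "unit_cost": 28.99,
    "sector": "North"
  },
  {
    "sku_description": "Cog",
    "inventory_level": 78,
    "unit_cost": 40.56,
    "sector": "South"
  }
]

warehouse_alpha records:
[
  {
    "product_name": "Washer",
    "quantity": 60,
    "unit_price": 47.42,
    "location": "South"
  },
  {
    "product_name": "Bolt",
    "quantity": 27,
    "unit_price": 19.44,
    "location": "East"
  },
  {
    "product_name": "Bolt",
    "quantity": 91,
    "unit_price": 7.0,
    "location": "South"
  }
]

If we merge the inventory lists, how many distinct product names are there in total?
4

Schema mapping: "sku_description" (warehouse_gamma) = "product_name" (warehouse_alpha) = product name

Products in warehouse_gamma: ['Cog', 'Widget']
Products in warehouse_alpha: ['Bolt', 'Washer']

Union (unique products): ['Bolt', 'Cog', 'Washer', 'Widget']
Count: 4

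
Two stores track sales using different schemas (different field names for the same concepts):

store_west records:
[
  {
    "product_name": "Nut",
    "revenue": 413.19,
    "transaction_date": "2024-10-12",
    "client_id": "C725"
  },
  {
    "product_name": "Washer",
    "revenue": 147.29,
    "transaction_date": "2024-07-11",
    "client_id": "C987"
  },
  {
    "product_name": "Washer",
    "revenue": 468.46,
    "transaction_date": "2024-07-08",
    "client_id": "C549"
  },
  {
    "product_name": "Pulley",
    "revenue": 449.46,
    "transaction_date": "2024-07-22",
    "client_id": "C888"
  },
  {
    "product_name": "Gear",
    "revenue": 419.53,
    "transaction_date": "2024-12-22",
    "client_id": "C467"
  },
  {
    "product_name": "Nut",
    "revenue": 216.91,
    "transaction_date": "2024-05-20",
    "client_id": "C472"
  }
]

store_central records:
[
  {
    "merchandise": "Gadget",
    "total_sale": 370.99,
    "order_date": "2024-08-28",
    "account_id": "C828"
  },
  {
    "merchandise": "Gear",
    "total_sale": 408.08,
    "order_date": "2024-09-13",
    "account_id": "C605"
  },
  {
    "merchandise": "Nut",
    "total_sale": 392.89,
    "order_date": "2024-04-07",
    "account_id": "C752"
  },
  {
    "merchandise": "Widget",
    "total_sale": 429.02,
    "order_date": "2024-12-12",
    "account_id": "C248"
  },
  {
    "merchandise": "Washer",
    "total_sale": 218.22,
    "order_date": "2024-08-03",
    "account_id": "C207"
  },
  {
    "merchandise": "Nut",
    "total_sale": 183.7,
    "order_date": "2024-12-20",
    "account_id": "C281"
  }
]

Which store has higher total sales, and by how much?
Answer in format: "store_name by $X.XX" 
store_west by $111.94

Schema mapping: "revenue" (store_west) = "total_sale" (store_central) = sale amount

Total for store_west: 2114.84
Total for store_central: 2002.90

Difference: |2114.84 - 2002.90| = 111.94
store_west has higher sales by $111.94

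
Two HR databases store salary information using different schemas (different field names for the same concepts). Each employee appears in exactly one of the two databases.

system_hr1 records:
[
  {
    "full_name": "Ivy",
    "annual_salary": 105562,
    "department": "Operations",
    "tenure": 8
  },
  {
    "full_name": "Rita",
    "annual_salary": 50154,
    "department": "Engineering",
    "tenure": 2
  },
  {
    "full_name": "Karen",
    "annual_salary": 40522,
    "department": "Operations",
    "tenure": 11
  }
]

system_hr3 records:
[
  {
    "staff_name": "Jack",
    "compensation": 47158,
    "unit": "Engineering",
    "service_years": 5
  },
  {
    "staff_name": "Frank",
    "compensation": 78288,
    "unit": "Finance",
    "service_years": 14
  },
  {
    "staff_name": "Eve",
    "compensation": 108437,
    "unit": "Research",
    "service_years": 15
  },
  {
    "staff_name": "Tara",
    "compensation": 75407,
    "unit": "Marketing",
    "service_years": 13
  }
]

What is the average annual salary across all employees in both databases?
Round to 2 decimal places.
72218.29

Schema mapping: "annual_salary" (system_hr1) = "compensation" (system_hr3) = annual salary

All salaries: [105562, 50154, 40522, 47158, 78288, 108437, 75407]
Sum: 505528
Count: 7
Average: 505528 / 7 = 72218.29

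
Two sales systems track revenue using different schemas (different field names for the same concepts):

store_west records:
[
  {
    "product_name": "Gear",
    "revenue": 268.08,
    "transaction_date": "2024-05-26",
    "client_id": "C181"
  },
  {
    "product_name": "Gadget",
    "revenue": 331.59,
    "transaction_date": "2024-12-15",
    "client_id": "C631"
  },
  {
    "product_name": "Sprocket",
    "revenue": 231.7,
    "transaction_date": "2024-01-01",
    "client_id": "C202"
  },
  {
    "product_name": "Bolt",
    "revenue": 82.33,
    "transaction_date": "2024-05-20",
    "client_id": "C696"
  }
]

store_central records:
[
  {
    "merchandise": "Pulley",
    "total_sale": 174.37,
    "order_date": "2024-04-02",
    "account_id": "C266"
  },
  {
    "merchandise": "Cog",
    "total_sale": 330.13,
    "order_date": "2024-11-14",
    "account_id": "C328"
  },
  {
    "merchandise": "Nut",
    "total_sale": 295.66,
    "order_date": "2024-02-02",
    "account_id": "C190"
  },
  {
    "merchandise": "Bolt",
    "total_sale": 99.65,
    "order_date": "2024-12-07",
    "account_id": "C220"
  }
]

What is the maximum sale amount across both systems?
331.59

Reconcile: "revenue" (store_west) = "total_sale" (store_central) = sale amount

Maximum in store_west: 331.59
Maximum in store_central: 330.13

Overall maximum: max(331.59, 330.13) = 331.59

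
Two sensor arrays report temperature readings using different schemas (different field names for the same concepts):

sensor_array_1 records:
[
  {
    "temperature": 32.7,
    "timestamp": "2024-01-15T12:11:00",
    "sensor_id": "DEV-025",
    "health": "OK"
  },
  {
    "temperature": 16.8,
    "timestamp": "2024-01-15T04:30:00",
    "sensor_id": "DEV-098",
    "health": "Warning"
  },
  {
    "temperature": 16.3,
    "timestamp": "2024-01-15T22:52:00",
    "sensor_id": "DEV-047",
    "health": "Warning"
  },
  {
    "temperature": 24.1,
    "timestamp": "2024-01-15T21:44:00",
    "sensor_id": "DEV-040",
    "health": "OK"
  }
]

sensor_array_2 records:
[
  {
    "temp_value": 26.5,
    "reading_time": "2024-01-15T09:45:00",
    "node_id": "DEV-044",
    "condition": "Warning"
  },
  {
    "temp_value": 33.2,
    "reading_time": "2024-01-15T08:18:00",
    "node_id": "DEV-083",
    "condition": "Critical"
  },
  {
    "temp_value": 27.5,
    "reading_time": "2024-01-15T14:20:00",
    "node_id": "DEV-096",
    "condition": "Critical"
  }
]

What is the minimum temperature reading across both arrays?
16.3

Schema mapping: "temperature" (sensor_array_1) = "temp_value" (sensor_array_2) = temperature reading

Minimum in sensor_array_1: 16.3
Minimum in sensor_array_2: 26.5

Overall minimum: min(16.3, 26.5) = 16.3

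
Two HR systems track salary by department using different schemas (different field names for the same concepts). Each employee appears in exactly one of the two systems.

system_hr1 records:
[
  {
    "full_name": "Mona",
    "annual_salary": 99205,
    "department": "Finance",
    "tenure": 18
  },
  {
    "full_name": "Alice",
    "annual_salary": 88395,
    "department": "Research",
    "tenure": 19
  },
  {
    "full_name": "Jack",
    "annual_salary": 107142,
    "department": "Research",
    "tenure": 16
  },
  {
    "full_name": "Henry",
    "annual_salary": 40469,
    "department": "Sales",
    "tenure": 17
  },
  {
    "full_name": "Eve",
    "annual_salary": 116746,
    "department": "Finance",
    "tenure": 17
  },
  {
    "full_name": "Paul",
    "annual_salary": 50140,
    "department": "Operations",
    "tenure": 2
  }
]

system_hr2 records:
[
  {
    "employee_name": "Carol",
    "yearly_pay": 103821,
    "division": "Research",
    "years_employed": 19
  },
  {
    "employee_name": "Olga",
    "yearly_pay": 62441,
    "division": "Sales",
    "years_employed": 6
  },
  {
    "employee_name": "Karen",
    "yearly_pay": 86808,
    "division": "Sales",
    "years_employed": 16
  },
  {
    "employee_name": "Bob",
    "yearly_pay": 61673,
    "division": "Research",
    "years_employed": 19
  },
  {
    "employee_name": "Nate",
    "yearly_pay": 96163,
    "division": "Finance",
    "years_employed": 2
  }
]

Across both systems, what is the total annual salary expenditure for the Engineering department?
0

Schema mappings:
- "department" (system_hr1) = "division" (system_hr2) = department
- "annual_salary" (system_hr1) = "yearly_pay" (system_hr2) = salary

Engineering salaries from system_hr1: 0
Engineering salaries from system_hr2: 0

Total: 0 + 0 = 0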